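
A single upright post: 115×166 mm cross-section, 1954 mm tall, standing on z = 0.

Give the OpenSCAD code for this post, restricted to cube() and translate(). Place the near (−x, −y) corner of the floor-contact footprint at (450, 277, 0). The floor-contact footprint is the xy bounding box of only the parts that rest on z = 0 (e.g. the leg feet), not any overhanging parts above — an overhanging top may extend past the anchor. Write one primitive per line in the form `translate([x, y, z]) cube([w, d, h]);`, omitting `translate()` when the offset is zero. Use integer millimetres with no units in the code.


translate([450, 277, 0]) cube([115, 166, 1954]);


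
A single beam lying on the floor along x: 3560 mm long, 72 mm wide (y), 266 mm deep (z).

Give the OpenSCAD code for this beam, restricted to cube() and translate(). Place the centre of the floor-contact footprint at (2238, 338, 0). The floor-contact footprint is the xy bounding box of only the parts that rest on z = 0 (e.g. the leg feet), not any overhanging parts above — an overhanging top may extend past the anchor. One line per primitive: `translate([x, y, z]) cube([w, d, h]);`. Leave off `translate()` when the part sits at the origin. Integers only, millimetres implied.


translate([458, 302, 0]) cube([3560, 72, 266]);


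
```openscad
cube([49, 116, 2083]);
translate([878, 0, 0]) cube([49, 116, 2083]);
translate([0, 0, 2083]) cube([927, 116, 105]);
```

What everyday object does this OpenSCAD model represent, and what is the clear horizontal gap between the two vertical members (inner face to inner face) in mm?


A door frame. The clear opening width is 829 mm.

Two 2083 mm tall posts with a header on top — a door frame. The left jamb is 49 mm wide at x = 0; the right jamb starts at x = 878. The clear opening is 878 − 49 = 829 mm.


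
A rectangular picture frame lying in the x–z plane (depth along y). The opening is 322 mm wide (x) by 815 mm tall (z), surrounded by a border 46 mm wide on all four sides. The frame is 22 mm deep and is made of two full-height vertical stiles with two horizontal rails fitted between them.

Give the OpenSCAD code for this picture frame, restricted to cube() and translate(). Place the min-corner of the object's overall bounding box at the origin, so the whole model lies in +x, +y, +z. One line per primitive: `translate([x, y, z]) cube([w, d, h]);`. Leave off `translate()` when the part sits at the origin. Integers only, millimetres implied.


cube([46, 22, 907]);
translate([368, 0, 0]) cube([46, 22, 907]);
translate([46, 0, 0]) cube([322, 22, 46]);
translate([46, 0, 861]) cube([322, 22, 46]);


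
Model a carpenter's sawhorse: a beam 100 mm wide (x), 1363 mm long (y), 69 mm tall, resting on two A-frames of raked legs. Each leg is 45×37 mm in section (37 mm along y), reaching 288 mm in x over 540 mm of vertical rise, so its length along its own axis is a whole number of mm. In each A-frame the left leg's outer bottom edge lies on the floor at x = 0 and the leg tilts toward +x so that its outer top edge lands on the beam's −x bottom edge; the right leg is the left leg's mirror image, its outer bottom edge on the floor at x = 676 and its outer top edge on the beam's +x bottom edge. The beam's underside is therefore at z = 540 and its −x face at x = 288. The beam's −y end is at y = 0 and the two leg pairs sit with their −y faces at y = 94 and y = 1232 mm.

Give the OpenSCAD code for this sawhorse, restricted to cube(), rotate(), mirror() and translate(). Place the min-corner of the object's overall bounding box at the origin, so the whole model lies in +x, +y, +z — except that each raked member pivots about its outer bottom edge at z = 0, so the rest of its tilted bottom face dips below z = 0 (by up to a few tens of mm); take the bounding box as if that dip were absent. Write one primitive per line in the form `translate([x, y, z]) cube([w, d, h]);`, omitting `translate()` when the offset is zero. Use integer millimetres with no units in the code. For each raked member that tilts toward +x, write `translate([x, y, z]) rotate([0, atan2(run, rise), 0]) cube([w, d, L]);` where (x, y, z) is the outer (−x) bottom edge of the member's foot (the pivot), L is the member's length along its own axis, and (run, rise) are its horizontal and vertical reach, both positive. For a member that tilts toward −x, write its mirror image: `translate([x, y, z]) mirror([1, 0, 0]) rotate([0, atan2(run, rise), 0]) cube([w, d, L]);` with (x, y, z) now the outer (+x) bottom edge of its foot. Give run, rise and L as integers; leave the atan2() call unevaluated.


// leg length = √(288² + 540²) = 612
// right-leg outer foot x = 2·288 + 100 = 676
// beam min-corner = (288, 0, 540)
translate([288, 0, 540]) cube([100, 1363, 69]);
translate([0, 94, 0]) rotate([0, atan2(288, 540), 0]) cube([45, 37, 612]);
translate([676, 94, 0]) mirror([1, 0, 0]) rotate([0, atan2(288, 540), 0]) cube([45, 37, 612]);
translate([0, 1232, 0]) rotate([0, atan2(288, 540), 0]) cube([45, 37, 612]);
translate([676, 1232, 0]) mirror([1, 0, 0]) rotate([0, atan2(288, 540), 0]) cube([45, 37, 612]);


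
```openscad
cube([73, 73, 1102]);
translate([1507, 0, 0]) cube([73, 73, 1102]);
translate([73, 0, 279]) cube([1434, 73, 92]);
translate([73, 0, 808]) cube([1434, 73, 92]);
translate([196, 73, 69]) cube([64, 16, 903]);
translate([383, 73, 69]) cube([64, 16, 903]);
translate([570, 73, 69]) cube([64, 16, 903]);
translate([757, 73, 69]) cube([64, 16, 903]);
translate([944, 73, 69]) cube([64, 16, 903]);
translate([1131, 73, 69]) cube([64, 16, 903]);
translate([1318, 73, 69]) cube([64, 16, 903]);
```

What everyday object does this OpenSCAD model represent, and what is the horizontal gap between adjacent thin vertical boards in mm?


A fence section. The picket gap is 123 mm.

Two posts, two rails, 7 pickets — a fence section. Span 1434 mm holds 7 pickets of 64 mm with 8 equal gaps: ⌊(1434 − 7·64) / 8⌋ = 123 mm.


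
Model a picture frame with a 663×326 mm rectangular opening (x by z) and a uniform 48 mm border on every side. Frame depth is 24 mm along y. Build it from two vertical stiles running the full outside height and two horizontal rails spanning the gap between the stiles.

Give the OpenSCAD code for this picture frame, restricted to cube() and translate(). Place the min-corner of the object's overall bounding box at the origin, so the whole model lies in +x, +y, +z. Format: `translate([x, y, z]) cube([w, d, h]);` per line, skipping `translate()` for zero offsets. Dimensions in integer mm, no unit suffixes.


cube([48, 24, 422]);
translate([711, 0, 0]) cube([48, 24, 422]);
translate([48, 0, 0]) cube([663, 24, 48]);
translate([48, 0, 374]) cube([663, 24, 48]);


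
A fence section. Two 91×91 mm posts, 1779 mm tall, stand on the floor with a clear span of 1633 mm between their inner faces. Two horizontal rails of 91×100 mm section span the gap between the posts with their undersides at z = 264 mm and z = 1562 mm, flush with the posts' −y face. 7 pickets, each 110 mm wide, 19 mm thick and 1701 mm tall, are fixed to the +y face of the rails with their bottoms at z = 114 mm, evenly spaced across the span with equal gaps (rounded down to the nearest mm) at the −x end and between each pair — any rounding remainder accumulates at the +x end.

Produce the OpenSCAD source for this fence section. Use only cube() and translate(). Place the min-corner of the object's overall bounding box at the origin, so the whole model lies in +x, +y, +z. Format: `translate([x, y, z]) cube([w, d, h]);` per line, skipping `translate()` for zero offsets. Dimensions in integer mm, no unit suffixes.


cube([91, 91, 1779]);
translate([1724, 0, 0]) cube([91, 91, 1779]);
translate([91, 0, 264]) cube([1633, 91, 100]);
translate([91, 0, 1562]) cube([1633, 91, 100]);
translate([198, 91, 114]) cube([110, 19, 1701]);
translate([415, 91, 114]) cube([110, 19, 1701]);
translate([632, 91, 114]) cube([110, 19, 1701]);
translate([849, 91, 114]) cube([110, 19, 1701]);
translate([1066, 91, 114]) cube([110, 19, 1701]);
translate([1283, 91, 114]) cube([110, 19, 1701]);
translate([1500, 91, 114]) cube([110, 19, 1701]);


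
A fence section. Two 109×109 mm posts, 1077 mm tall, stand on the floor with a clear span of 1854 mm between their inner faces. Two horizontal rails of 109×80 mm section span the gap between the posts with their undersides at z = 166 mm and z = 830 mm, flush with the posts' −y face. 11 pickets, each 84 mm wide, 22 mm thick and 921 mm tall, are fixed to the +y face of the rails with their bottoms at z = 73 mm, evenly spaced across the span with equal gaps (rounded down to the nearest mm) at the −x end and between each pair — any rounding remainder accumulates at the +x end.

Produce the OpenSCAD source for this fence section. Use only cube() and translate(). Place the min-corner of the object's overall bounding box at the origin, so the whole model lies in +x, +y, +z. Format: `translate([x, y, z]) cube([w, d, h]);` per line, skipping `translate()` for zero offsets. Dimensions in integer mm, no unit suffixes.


cube([109, 109, 1077]);
translate([1963, 0, 0]) cube([109, 109, 1077]);
translate([109, 0, 166]) cube([1854, 109, 80]);
translate([109, 0, 830]) cube([1854, 109, 80]);
translate([186, 109, 73]) cube([84, 22, 921]);
translate([347, 109, 73]) cube([84, 22, 921]);
translate([508, 109, 73]) cube([84, 22, 921]);
translate([669, 109, 73]) cube([84, 22, 921]);
translate([830, 109, 73]) cube([84, 22, 921]);
translate([991, 109, 73]) cube([84, 22, 921]);
translate([1152, 109, 73]) cube([84, 22, 921]);
translate([1313, 109, 73]) cube([84, 22, 921]);
translate([1474, 109, 73]) cube([84, 22, 921]);
translate([1635, 109, 73]) cube([84, 22, 921]);
translate([1796, 109, 73]) cube([84, 22, 921]);


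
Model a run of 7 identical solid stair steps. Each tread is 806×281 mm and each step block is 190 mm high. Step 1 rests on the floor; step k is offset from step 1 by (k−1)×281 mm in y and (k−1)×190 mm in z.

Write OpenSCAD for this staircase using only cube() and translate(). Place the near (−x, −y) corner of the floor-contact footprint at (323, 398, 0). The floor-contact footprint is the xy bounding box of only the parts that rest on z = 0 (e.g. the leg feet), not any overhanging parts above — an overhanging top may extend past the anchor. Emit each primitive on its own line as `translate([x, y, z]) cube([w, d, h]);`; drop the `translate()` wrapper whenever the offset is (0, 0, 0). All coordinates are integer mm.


translate([323, 398, 0]) cube([806, 281, 190]);
translate([323, 679, 190]) cube([806, 281, 190]);
translate([323, 960, 380]) cube([806, 281, 190]);
translate([323, 1241, 570]) cube([806, 281, 190]);
translate([323, 1522, 760]) cube([806, 281, 190]);
translate([323, 1803, 950]) cube([806, 281, 190]);
translate([323, 2084, 1140]) cube([806, 281, 190]);


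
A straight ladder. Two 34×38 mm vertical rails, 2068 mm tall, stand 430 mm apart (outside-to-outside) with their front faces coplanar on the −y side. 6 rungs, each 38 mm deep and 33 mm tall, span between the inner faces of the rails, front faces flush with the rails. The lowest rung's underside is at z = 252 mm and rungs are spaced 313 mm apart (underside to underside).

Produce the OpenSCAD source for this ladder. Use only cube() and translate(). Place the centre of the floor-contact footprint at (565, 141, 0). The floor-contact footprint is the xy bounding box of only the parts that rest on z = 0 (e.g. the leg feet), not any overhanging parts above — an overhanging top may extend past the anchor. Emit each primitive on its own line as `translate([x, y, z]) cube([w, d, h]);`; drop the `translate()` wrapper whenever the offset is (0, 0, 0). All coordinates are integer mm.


translate([350, 122, 0]) cube([34, 38, 2068]);
translate([746, 122, 0]) cube([34, 38, 2068]);
translate([384, 122, 252]) cube([362, 38, 33]);
translate([384, 122, 565]) cube([362, 38, 33]);
translate([384, 122, 878]) cube([362, 38, 33]);
translate([384, 122, 1191]) cube([362, 38, 33]);
translate([384, 122, 1504]) cube([362, 38, 33]);
translate([384, 122, 1817]) cube([362, 38, 33]);


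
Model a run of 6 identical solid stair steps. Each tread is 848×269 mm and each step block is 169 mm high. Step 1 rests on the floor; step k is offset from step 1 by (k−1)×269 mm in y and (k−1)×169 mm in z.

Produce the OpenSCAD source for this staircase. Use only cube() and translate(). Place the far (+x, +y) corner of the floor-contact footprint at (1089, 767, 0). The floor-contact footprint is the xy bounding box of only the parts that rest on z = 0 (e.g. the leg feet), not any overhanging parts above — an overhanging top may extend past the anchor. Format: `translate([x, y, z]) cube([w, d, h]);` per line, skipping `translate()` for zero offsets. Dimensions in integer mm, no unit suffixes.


translate([241, 498, 0]) cube([848, 269, 169]);
translate([241, 767, 169]) cube([848, 269, 169]);
translate([241, 1036, 338]) cube([848, 269, 169]);
translate([241, 1305, 507]) cube([848, 269, 169]);
translate([241, 1574, 676]) cube([848, 269, 169]);
translate([241, 1843, 845]) cube([848, 269, 169]);


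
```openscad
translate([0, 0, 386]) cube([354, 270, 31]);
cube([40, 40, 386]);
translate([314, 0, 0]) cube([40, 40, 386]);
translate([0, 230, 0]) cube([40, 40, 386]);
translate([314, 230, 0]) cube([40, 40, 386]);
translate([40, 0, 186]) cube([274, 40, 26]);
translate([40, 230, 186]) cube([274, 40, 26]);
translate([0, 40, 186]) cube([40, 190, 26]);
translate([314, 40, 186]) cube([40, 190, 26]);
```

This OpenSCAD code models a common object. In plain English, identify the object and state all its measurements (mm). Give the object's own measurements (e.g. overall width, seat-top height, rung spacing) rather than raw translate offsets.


A simple wooden stool: a rectangular seat 354 mm (x) by 270 mm (y), 31 mm thick, top face at z = 417 mm, on four square legs, each 40×40 mm in cross-section. The legs rest on z = 0, each flush with a corner of the seat. Four stretchers, 40 mm wide and 26 mm tall, connect adjacent legs with their undersides at z = 186 mm, each running between the inner faces of the legs it joins and aligned with the legs' outer faces on the other axis.


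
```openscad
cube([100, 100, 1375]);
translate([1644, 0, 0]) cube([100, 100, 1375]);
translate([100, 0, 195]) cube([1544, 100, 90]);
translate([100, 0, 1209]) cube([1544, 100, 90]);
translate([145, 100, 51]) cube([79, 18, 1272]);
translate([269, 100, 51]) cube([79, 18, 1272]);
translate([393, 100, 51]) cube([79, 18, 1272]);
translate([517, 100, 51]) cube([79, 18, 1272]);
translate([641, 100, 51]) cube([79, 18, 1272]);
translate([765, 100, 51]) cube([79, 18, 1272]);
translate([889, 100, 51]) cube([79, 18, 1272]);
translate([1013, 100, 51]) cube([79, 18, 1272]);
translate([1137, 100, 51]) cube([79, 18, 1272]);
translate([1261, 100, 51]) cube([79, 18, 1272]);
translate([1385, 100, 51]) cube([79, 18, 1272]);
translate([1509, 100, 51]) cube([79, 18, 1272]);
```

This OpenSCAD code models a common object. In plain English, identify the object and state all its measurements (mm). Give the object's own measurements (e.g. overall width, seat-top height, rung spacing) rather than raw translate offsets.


A fence section. Two 100×100 mm posts, 1375 mm tall, stand on the floor with a clear span of 1544 mm between their inner faces. Two horizontal rails of 100×90 mm section span the gap between the posts with their undersides at z = 195 mm and z = 1209 mm, flush with the posts' −y face. 12 pickets, each 79 mm wide, 18 mm thick and 1272 mm tall, are fixed to the +y face of the rails with their bottoms at z = 51 mm, spaced across the span with a 45 mm gap after the −x post and between neighbouring pickets, with 56 mm left before the +x post.


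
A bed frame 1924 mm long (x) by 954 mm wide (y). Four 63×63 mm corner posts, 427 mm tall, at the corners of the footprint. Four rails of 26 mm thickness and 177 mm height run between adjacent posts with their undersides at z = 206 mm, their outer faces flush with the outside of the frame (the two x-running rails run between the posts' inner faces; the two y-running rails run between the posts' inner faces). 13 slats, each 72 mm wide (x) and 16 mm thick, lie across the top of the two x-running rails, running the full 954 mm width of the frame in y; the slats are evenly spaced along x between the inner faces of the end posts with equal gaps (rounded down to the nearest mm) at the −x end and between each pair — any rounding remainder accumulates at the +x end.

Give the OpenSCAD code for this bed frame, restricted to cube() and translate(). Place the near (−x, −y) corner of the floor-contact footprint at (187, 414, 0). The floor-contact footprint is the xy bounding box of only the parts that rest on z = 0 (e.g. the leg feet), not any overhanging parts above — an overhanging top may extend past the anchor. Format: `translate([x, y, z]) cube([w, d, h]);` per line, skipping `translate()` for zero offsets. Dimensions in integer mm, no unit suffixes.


translate([187, 414, 0]) cube([63, 63, 427]);
translate([187, 1305, 0]) cube([63, 63, 427]);
translate([2048, 414, 0]) cube([63, 63, 427]);
translate([2048, 1305, 0]) cube([63, 63, 427]);
translate([250, 414, 206]) cube([1798, 26, 177]);
translate([250, 1342, 206]) cube([1798, 26, 177]);
translate([187, 477, 206]) cube([26, 828, 177]);
translate([2085, 477, 206]) cube([26, 828, 177]);
translate([311, 414, 383]) cube([72, 954, 16]);
translate([444, 414, 383]) cube([72, 954, 16]);
translate([577, 414, 383]) cube([72, 954, 16]);
translate([710, 414, 383]) cube([72, 954, 16]);
translate([843, 414, 383]) cube([72, 954, 16]);
translate([976, 414, 383]) cube([72, 954, 16]);
translate([1109, 414, 383]) cube([72, 954, 16]);
translate([1242, 414, 383]) cube([72, 954, 16]);
translate([1375, 414, 383]) cube([72, 954, 16]);
translate([1508, 414, 383]) cube([72, 954, 16]);
translate([1641, 414, 383]) cube([72, 954, 16]);
translate([1774, 414, 383]) cube([72, 954, 16]);
translate([1907, 414, 383]) cube([72, 954, 16]);


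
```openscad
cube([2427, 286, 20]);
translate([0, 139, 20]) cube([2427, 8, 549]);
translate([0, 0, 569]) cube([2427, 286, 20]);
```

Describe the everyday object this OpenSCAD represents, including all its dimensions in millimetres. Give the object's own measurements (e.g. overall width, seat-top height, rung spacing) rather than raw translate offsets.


An I-beam lying along x, 2427 mm long. Overall section height 589 mm. Two flanges 286 mm wide (y) and 20 mm thick, one on the floor and one at the top; a web 8 mm thick runs between them, centred on the flange width.


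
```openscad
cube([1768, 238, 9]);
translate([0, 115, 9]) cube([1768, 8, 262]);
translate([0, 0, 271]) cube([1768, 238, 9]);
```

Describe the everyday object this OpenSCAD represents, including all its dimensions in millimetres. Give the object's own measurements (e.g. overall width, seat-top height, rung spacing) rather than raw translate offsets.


An I-beam lying along x, 1768 mm long. Overall section height 280 mm. Two flanges 238 mm wide (y) and 9 mm thick, one on the floor and one at the top; a web 8 mm thick runs between them, centred on the flange width.


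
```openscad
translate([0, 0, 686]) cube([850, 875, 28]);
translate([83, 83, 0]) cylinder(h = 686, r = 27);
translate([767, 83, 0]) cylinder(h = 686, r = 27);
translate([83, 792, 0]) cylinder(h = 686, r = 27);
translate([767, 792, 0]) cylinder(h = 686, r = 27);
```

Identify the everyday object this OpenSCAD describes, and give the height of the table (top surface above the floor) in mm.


A table. The table height is 714 mm.

A 850×875×28 slab sits at z = 686 on four Ø54 mm round legs — a table. The top surface is at 686 + 28 = 714 mm.


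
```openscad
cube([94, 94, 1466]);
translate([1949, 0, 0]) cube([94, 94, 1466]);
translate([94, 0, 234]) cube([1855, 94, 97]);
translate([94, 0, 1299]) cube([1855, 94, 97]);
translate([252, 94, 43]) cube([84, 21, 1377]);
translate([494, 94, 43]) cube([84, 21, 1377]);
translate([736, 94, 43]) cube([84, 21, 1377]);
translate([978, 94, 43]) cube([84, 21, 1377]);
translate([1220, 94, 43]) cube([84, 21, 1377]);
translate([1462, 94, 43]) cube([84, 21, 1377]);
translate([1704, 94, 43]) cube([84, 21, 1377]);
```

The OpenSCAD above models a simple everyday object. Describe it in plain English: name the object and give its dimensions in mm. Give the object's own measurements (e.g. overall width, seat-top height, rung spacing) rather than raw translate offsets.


A fence section. Two 94×94 mm posts, 1466 mm tall, stand on the floor with a clear span of 1855 mm between their inner faces. Two horizontal rails of 94×97 mm section span the gap between the posts with their undersides at z = 234 mm and z = 1299 mm, flush with the posts' −y face. 7 pickets, each 84 mm wide, 21 mm thick and 1377 mm tall, are fixed to the +y face of the rails with their bottoms at z = 43 mm, spaced across the span with a 158 mm gap after the −x post and between neighbouring pickets, with 161 mm left before the +x post.


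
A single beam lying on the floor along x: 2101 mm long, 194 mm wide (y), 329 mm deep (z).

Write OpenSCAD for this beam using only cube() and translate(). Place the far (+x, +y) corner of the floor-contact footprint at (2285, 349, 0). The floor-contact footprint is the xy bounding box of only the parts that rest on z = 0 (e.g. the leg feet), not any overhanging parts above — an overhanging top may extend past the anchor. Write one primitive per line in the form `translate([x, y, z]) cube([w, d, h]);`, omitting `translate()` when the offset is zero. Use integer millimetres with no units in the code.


translate([184, 155, 0]) cube([2101, 194, 329]);


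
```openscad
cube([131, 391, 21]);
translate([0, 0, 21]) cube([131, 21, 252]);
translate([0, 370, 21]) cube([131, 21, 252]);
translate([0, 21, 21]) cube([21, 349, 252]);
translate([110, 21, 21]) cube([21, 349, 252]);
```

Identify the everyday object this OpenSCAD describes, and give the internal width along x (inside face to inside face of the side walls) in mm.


An open box. The internal width is 89 mm.

A 131×391 base slab with four walls standing on it — an open box. The base is 131 mm wide and the walls are 21 mm thick, so the internal width is 131 − 2 × 21 = 89 mm.


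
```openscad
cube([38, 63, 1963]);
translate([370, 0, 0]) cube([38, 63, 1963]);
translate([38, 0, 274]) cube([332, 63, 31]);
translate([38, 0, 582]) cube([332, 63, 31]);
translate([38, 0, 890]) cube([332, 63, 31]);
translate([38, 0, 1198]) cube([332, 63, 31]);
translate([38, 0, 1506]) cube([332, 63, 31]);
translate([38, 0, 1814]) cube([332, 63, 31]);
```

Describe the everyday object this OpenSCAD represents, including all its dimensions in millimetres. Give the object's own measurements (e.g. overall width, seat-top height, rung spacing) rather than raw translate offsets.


A straight ladder. Two 38×63 mm vertical rails, 1963 mm tall, stand 408 mm apart (outside-to-outside) with their front faces coplanar on the −y side. 6 rungs, each 63 mm deep and 31 mm tall, span between the inner faces of the rails, front faces flush with the rails. The lowest rung's underside is at z = 274 mm and rungs are spaced 308 mm apart (underside to underside).


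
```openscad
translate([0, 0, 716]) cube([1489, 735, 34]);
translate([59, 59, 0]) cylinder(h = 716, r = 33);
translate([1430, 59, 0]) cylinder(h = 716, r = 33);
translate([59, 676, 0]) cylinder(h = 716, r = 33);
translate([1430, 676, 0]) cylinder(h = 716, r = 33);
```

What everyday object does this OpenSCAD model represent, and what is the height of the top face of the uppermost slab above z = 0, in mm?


A table. The table height is 750 mm.

A 1489×735×34 slab sits at z = 716 on four Ø66 mm round legs — a table. The top surface is at 716 + 34 = 750 mm.


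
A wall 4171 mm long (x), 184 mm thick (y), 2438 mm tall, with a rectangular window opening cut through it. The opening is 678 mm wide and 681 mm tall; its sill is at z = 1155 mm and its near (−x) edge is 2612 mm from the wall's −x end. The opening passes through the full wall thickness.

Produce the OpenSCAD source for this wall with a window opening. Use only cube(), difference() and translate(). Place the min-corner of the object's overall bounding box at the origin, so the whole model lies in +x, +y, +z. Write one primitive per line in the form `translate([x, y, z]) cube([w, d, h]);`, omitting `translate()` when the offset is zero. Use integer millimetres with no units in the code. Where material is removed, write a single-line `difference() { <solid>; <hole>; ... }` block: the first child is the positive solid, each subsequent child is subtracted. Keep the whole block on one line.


difference() { cube([4171, 184, 2438]); translate([2612, 0, 1155]) cube([678, 184, 681]); }


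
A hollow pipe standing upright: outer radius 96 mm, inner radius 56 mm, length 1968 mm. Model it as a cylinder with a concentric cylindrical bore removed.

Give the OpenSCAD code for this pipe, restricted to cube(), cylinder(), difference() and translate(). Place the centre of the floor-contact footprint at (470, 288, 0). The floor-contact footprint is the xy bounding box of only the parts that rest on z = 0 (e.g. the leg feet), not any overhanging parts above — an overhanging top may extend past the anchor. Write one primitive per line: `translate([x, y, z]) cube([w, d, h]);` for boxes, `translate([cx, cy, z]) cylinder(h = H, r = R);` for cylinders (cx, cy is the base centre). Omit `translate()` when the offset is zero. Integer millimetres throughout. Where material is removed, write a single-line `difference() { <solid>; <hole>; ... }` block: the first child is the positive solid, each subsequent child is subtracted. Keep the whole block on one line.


difference() { translate([470, 288, 0]) cylinder(h = 1968, r = 96); translate([470, 288, 0]) cylinder(h = 1968, r = 56); }


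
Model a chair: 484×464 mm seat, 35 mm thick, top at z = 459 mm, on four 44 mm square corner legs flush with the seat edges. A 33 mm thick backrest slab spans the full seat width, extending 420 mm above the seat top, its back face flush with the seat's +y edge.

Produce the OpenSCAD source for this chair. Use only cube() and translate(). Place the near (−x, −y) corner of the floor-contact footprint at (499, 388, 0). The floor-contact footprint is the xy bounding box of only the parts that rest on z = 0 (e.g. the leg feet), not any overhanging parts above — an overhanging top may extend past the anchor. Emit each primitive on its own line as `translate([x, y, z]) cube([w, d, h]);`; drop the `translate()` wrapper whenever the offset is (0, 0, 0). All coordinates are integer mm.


translate([499, 388, 424]) cube([484, 464, 35]);
translate([499, 388, 0]) cube([44, 44, 424]);
translate([939, 388, 0]) cube([44, 44, 424]);
translate([499, 808, 0]) cube([44, 44, 424]);
translate([939, 808, 0]) cube([44, 44, 424]);
translate([499, 819, 459]) cube([484, 33, 420]);


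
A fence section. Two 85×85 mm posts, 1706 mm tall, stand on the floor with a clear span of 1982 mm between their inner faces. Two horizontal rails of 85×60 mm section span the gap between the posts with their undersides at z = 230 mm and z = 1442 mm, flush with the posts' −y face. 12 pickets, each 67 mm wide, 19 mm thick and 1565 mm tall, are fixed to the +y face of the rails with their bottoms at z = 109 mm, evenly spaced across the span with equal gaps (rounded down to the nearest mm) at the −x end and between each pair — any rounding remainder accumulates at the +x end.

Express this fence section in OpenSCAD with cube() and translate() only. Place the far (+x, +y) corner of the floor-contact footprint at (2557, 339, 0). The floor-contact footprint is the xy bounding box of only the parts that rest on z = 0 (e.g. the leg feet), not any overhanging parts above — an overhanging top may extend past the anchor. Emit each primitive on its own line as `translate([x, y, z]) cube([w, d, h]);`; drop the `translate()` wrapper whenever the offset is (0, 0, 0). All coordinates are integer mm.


translate([405, 254, 0]) cube([85, 85, 1706]);
translate([2472, 254, 0]) cube([85, 85, 1706]);
translate([490, 254, 230]) cube([1982, 85, 60]);
translate([490, 254, 1442]) cube([1982, 85, 60]);
translate([580, 339, 109]) cube([67, 19, 1565]);
translate([737, 339, 109]) cube([67, 19, 1565]);
translate([894, 339, 109]) cube([67, 19, 1565]);
translate([1051, 339, 109]) cube([67, 19, 1565]);
translate([1208, 339, 109]) cube([67, 19, 1565]);
translate([1365, 339, 109]) cube([67, 19, 1565]);
translate([1522, 339, 109]) cube([67, 19, 1565]);
translate([1679, 339, 109]) cube([67, 19, 1565]);
translate([1836, 339, 109]) cube([67, 19, 1565]);
translate([1993, 339, 109]) cube([67, 19, 1565]);
translate([2150, 339, 109]) cube([67, 19, 1565]);
translate([2307, 339, 109]) cube([67, 19, 1565]);


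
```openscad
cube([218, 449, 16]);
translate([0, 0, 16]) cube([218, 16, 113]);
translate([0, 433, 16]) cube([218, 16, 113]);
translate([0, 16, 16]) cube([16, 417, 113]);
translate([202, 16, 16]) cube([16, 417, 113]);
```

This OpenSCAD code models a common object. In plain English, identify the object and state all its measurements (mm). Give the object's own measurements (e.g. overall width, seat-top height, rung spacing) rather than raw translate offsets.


An open-topped rectangular box: outside dimensions 218×449×129 mm, with a uniform wall and base thickness of 16 mm. The base is a full 218×449 slab on the floor; four walls sit on top of the base. The front and back walls (the −y and +y sides) span the full width; the two side walls fit between them.


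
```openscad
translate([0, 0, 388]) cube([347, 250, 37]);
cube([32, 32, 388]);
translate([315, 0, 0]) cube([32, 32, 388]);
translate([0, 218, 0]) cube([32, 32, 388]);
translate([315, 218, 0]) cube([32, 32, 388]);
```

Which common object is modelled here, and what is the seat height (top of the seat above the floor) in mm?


A stool. The seat height is 425 mm.

A 347×250×37 slab at z = 388 on four corner posts — a stool. The seat top is 388 + 37 = 425 mm.


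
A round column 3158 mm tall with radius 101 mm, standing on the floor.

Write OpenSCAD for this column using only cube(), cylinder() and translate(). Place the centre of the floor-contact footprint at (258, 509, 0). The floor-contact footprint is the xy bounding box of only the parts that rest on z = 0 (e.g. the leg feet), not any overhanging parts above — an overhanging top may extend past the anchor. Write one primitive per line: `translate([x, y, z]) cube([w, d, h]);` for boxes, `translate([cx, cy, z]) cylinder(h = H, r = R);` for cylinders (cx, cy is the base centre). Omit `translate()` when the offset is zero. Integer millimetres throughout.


translate([258, 509, 0]) cylinder(h = 3158, r = 101);


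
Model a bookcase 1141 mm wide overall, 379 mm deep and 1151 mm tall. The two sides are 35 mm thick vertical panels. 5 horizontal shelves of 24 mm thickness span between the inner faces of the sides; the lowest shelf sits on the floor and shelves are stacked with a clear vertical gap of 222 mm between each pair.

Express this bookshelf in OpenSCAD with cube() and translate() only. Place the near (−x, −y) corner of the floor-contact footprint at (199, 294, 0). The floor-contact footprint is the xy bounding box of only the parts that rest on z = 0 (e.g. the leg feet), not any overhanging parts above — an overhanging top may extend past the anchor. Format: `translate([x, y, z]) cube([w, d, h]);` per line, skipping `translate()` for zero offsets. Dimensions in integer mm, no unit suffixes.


translate([199, 294, 0]) cube([35, 379, 1151]);
translate([1305, 294, 0]) cube([35, 379, 1151]);
translate([234, 294, 0]) cube([1071, 379, 24]);
translate([234, 294, 246]) cube([1071, 379, 24]);
translate([234, 294, 492]) cube([1071, 379, 24]);
translate([234, 294, 738]) cube([1071, 379, 24]);
translate([234, 294, 984]) cube([1071, 379, 24]);


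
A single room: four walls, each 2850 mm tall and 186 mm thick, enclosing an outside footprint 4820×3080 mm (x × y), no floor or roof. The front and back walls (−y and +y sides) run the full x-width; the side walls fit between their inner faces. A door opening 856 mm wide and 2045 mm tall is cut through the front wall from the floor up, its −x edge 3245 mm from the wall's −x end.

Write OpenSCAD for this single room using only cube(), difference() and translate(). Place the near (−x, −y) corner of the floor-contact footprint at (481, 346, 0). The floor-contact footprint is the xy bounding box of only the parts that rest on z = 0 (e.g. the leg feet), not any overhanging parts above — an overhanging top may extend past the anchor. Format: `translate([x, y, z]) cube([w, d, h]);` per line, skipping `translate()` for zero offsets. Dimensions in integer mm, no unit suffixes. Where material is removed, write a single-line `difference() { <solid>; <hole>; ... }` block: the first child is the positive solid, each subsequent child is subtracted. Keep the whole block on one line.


difference() { translate([481, 346, 0]) cube([4820, 186, 2850]); translate([3726, 346, 0]) cube([856, 186, 2045]); }
translate([481, 3240, 0]) cube([4820, 186, 2850]);
translate([481, 532, 0]) cube([186, 2708, 2850]);
translate([5115, 532, 0]) cube([186, 2708, 2850]);


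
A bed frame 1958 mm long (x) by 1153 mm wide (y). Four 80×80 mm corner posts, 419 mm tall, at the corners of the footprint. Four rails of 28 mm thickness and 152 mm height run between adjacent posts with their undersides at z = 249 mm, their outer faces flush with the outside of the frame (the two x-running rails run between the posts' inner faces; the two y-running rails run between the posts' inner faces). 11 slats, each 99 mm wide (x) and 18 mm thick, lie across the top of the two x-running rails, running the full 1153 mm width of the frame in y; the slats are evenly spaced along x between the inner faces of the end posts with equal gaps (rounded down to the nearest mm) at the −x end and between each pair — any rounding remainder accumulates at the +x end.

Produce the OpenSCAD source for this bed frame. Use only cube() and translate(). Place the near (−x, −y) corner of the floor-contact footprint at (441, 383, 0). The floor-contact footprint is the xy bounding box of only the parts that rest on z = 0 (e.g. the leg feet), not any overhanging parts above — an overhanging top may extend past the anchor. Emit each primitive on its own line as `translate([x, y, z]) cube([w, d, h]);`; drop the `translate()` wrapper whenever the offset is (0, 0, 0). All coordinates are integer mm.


translate([441, 383, 0]) cube([80, 80, 419]);
translate([441, 1456, 0]) cube([80, 80, 419]);
translate([2319, 383, 0]) cube([80, 80, 419]);
translate([2319, 1456, 0]) cube([80, 80, 419]);
translate([521, 383, 249]) cube([1798, 28, 152]);
translate([521, 1508, 249]) cube([1798, 28, 152]);
translate([441, 463, 249]) cube([28, 993, 152]);
translate([2371, 463, 249]) cube([28, 993, 152]);
translate([580, 383, 401]) cube([99, 1153, 18]);
translate([738, 383, 401]) cube([99, 1153, 18]);
translate([896, 383, 401]) cube([99, 1153, 18]);
translate([1054, 383, 401]) cube([99, 1153, 18]);
translate([1212, 383, 401]) cube([99, 1153, 18]);
translate([1370, 383, 401]) cube([99, 1153, 18]);
translate([1528, 383, 401]) cube([99, 1153, 18]);
translate([1686, 383, 401]) cube([99, 1153, 18]);
translate([1844, 383, 401]) cube([99, 1153, 18]);
translate([2002, 383, 401]) cube([99, 1153, 18]);
translate([2160, 383, 401]) cube([99, 1153, 18]);


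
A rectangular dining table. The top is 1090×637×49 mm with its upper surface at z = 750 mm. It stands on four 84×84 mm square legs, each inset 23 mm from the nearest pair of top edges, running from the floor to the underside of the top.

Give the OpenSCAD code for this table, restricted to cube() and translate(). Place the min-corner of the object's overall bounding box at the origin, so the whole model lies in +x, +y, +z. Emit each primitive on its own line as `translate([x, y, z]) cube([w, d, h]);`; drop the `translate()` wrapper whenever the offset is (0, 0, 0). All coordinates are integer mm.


translate([0, 0, 701]) cube([1090, 637, 49]);
translate([23, 23, 0]) cube([84, 84, 701]);
translate([983, 23, 0]) cube([84, 84, 701]);
translate([23, 530, 0]) cube([84, 84, 701]);
translate([983, 530, 0]) cube([84, 84, 701]);


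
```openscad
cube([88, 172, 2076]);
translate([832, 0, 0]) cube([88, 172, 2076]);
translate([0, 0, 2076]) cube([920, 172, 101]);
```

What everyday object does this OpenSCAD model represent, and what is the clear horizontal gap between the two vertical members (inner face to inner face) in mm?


A door frame. The clear opening width is 744 mm.

Two 2076 mm tall posts with a header on top — a door frame. The left jamb is 88 mm wide at x = 0; the right jamb starts at x = 832. The clear opening is 832 − 88 = 744 mm.


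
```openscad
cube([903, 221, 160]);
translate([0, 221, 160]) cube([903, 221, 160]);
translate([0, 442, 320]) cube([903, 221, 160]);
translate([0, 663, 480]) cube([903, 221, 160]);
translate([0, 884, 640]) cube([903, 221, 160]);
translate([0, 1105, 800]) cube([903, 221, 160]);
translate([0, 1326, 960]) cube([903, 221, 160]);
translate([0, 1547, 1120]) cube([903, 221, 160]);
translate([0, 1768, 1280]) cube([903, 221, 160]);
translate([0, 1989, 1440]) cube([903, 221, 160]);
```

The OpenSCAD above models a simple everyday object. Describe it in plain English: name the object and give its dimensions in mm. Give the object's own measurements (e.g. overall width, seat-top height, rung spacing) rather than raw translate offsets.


A straight staircase of 10 solid steps. Each step is 903 mm wide (x), 221 mm deep (y, the going) and 160 mm tall (the rise). The first step rests on the floor; each subsequent step sits one going further in +y and one rise higher in +z, directly behind and above the previous step with no overlap.


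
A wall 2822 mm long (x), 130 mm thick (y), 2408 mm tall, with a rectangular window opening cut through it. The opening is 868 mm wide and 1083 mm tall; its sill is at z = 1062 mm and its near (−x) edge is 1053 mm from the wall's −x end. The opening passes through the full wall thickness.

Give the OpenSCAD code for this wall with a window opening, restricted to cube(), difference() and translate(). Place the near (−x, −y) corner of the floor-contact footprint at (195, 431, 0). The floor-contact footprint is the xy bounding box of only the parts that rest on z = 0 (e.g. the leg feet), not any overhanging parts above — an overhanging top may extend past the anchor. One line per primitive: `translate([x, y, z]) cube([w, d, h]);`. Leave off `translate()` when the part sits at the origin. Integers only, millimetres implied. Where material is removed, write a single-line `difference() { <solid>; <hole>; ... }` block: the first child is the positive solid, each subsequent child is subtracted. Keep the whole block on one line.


difference() { translate([195, 431, 0]) cube([2822, 130, 2408]); translate([1248, 431, 1062]) cube([868, 130, 1083]); }


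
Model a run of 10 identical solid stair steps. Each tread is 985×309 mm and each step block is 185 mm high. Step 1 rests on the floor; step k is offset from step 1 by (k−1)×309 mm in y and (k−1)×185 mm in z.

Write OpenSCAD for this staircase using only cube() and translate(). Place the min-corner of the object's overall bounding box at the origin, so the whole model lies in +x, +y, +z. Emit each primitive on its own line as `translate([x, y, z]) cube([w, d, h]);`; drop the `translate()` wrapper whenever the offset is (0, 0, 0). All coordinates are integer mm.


cube([985, 309, 185]);
translate([0, 309, 185]) cube([985, 309, 185]);
translate([0, 618, 370]) cube([985, 309, 185]);
translate([0, 927, 555]) cube([985, 309, 185]);
translate([0, 1236, 740]) cube([985, 309, 185]);
translate([0, 1545, 925]) cube([985, 309, 185]);
translate([0, 1854, 1110]) cube([985, 309, 185]);
translate([0, 2163, 1295]) cube([985, 309, 185]);
translate([0, 2472, 1480]) cube([985, 309, 185]);
translate([0, 2781, 1665]) cube([985, 309, 185]);


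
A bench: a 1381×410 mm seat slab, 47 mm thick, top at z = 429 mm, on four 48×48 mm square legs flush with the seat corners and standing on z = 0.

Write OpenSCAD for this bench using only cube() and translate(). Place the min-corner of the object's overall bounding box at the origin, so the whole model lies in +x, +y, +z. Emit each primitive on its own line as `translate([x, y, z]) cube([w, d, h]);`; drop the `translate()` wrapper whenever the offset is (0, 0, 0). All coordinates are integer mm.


translate([0, 0, 382]) cube([1381, 410, 47]);
cube([48, 48, 382]);
translate([0, 362, 0]) cube([48, 48, 382]);
translate([1333, 0, 0]) cube([48, 48, 382]);
translate([1333, 362, 0]) cube([48, 48, 382]);
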